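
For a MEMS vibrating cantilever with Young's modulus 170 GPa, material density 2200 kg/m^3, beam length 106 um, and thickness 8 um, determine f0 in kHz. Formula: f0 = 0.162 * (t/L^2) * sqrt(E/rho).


Step 1: Convert units to SI.
t_SI = 8e-6 m, L_SI = 106e-6 m
Step 2: Calculate sqrt(E/rho).
sqrt(170e9 / 2200) = 8790.49 m/s
Step 3: Compute f0.
f0 = 0.162 * 8e-6 / (106e-6)^2 * 8790.49 = 1013926.2 Hz = 1013.93 kHz


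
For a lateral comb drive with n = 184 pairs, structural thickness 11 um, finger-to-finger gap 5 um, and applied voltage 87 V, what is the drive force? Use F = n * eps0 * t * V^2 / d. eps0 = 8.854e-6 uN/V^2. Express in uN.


Step 1: Parameters: n=184, eps0=8.854e-6 uN/V^2, t=11 um, V=87 V, d=5 um
Step 2: V^2 = 7569
Step 3: F = 184 * 8.854e-6 * 11 * 7569 / 5
F = 27.128 uN


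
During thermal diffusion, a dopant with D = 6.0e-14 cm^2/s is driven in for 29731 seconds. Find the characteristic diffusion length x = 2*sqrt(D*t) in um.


Step 1: Compute D*t = 6.0e-14 * 29731 = 1.78386e-09 cm^2
Step 2: sqrt(D*t) = 4.2236e-05 cm
Step 3: x = 2 * 4.2236e-05 cm = 8.4472e-05 cm
Step 4: Convert to um (1 cm = 1e4 um): x = 0.845 um


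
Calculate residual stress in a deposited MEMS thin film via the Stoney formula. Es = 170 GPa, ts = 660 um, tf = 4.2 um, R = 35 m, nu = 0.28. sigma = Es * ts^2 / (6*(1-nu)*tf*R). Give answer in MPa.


Step 1: Compute numerator: Es * ts^2 = 170 * 660^2 = 74052000 (GPa*um^2)
Step 2: Compute denominator (R in um): 6*(1-nu)*tf*R = 6*0.72*4.2*35e6 = 635040000.0 (um^2)
Step 3: sigma (GPa) = 74052000 / 635040000.0 = 1.1661e-01 GPa
Step 4: Convert to MPa (x1000): sigma = 116.6 MPa


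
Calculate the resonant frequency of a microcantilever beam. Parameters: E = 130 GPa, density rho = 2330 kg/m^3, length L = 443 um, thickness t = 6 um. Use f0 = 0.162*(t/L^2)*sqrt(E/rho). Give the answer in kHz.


Step 1: Convert units to SI.
t_SI = 6e-6 m, L_SI = 443e-6 m
Step 2: Calculate sqrt(E/rho).
sqrt(130e9 / 2330) = 7469.54 m/s
Step 3: Compute f0.
f0 = 0.162 * 6e-6 / (443e-6)^2 * 7469.54 = 36995.8 Hz = 37.0 kHz


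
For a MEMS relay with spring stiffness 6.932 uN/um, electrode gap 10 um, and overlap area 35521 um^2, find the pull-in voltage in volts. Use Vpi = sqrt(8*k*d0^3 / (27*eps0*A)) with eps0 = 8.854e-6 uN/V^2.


Step 1: Compute numerator: 8 * k * d0^3 = 8 * 6.932 * 10^3 = 55456.0
Step 2: Compute denominator: 27 * eps0 * A = 27 * 8.854e-6 * 35521 = 8.491579
Step 3: Vpi = sqrt(55456.0 / 8.491579)
Vpi = 80.81 V


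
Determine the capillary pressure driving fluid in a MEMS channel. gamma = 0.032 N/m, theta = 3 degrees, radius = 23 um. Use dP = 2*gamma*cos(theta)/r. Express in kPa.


Step 1: cos(3 deg) = 0.9986
Step 2: Convert r to m: r = 23e-6 m
Step 3: dP = 2 * 0.032 * 0.9986 / 23e-6 = 2778.7 Pa
Step 4: Convert Pa to kPa (divide by 1000).
dP = 2.78 kPa


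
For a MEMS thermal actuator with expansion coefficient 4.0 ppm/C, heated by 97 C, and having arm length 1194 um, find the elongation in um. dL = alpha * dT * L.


Step 1: Convert CTE: alpha = 4.0 ppm/C = 4.0e-6 /C
Step 2: dL = 4.0e-6 * 97 * 1194
dL = 0.4633 um


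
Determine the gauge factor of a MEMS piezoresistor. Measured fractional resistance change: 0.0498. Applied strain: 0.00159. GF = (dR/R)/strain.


Step 1: Identify values.
dR/R = 0.0498, strain = 0.00159
Step 2: GF = (dR/R) / strain = 0.0498 / 0.00159
GF = 31.3


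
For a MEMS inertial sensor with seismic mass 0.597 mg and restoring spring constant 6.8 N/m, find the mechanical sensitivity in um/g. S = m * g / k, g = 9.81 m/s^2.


Step 1: Convert mass: m = 0.597 mg = 5.97e-07 kg
Step 2: S = m * g / k = 5.97e-07 * 9.81 / 6.8
Step 3: S = 8.61e-07 m/g
Step 4: Convert to um/g: S = 0.861 um/g


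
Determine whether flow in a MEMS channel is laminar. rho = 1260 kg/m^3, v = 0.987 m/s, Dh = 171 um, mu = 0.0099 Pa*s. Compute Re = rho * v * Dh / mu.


Step 1: Convert Dh to meters: Dh = 171e-6 m
Step 2: Re = rho * v * Dh / mu
Re = 1260 * 0.987 * 171e-6 / 0.0099
Re = 21.481
Since Re = 21.481 is below ~2300, the flow is laminar.


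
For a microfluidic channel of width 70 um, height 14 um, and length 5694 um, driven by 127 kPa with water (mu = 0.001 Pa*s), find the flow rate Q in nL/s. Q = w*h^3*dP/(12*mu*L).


Step 1: Convert all dimensions to SI (meters).
w = 70e-6 m, h = 14e-6 m, L = 5694e-6 m, dP = 127e3 Pa
Step 2: Q = w * h^3 * dP / (12 * mu * L)
Q = 70e-6 * (14e-6)^3 * 127e3 / (12 * 0.001 * 5694e-6) = 3.5701557e-10 m^3/s
Step 3: Convert Q from m^3/s to nL/s (1 m^3 = 1e12 nL, so multiply by 1e12).
Q = 357.016 nL/s


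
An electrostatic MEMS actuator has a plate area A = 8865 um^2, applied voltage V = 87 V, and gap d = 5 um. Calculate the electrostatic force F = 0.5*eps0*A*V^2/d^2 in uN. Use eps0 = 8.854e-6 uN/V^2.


Step 1: Identify parameters.
eps0 = 8.854e-6 uN/V^2, A = 8865 um^2, V = 87 V, d = 5 um
Step 2: Compute V^2 = 87^2 = 7569
Step 3: Compute d^2 = 5^2 = 25
Step 4: F = 0.5 * 8.854e-6 * 8865 * 7569 / 25
F = 11.882 uN


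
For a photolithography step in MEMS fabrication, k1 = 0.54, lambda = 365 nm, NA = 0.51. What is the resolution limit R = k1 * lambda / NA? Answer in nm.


Step 1: Identify values: k1 = 0.54, lambda = 365 nm, NA = 0.51
Step 2: R = k1 * lambda / NA
R = 0.54 * 365 / 0.51
R = 386.5 nm


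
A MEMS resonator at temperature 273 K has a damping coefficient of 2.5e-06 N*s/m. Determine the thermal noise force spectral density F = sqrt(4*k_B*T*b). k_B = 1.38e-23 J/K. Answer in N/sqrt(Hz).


Step 1: Compute 4 * k_B * T * b
= 4 * 1.38e-23 * 273 * 2.5e-06
= 3.7674e-26 N^2/Hz
Step 2: F_noise = sqrt(3.7674e-26)
F_noise = 1.94e-13 N/sqrt(Hz)


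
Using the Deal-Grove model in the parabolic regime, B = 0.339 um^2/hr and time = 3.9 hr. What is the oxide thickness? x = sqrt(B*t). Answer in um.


Step 1: Compute B*t = 0.339 * 3.9 = 1.3221
Step 2: x = sqrt(1.3221)
x = 1.15 um


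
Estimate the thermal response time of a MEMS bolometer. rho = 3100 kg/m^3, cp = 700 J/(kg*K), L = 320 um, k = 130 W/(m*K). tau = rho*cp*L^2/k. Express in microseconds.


Step 1: Convert L to m: L = 320e-6 m
Step 2: L^2 = (320e-6)^2 = 1.024e-07 m^2
Step 3: tau = 3100 * 700 * 1.024e-07 / 130 = 1.70929231e-03 s
Step 4: Convert to microseconds (multiply by 1e6).
tau = 1709.292 us


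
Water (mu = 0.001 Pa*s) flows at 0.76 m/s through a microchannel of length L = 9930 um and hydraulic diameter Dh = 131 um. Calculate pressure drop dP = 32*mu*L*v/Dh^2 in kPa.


Step 1: Convert to SI: L = 9930e-6 m, Dh = 131e-6 m
Step 2: dP = 32 * 0.001 * 9930e-6 * 0.76 / (131e-6)^2
Step 3: dP = 14072.47 Pa
Step 4: Convert to kPa: dP = 14.07 kPa


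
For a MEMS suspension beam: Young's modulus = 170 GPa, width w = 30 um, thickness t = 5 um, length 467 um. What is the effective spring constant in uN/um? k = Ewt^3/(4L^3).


Step 1: Convert E to consistent units (1 GPa = 1000 uN/um^2).
E = 170 GPa = 170000 uN/um^2
Step 2: Compute t^3 = 5^3 = 125
Step 3: Compute L^3 = 467^3 = 101847563
Step 4: k = 170000 * 30 * 125 / (4 * 101847563)
k = 1.5648 uN/um


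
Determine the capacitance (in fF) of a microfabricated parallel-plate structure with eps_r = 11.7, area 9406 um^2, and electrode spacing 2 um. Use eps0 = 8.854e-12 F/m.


Step 1: Convert area to m^2: A = 9406e-12 m^2
Step 2: Convert gap to m: d = 2e-6 m
Step 3: C = eps0 * eps_r * A / d
C = 8.854e-12 * 11.7 * 9406e-12 / 2e-6
Step 4: Convert to fF (multiply by 1e15).
C = 487.19 fF


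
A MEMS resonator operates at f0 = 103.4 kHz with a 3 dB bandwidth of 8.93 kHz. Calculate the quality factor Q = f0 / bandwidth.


Step 1: Q = f0 / bandwidth
Step 2: Q = 103.4 / 8.93
Q = 11.6


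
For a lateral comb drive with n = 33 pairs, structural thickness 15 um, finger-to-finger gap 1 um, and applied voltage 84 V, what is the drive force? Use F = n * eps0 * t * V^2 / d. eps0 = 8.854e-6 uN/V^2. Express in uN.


Step 1: Parameters: n=33, eps0=8.854e-6 uN/V^2, t=15 um, V=84 V, d=1 um
Step 2: V^2 = 7056
Step 3: F = 33 * 8.854e-6 * 15 * 7056 / 1
F = 30.925 uN


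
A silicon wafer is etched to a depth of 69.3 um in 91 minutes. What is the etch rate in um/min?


Step 1: Etch rate = depth / time
Step 2: rate = 69.3 / 91
rate = 0.762 um/min


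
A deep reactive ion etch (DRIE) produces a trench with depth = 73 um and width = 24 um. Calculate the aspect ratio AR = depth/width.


Step 1: AR = depth / width
Step 2: AR = 73 / 24
AR = 3.0


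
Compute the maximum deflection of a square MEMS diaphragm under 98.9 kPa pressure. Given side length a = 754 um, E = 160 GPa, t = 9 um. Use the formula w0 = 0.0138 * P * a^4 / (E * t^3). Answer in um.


Step 1: Convert pressure to compatible units (E is in GPa, so P in GPa).
P = 98.9 kPa = 98.9e-6 GPa
Step 2: Compute numerator: 0.0138 * P * a^4.
a^4 = 754^4 = 323210442256
numerator = 0.0138 * 98.9e-6 * 323210442256 = 4.411241e+05
Step 3: Compute denominator: E * t^3 = 160 * 9^3 = 116640
Step 4: w0 = numerator / denominator = 4.411241e+05 / 116640 = 3.7819 um


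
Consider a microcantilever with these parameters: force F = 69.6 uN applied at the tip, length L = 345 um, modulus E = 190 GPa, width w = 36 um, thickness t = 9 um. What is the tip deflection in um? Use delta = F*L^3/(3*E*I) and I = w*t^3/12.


Step 1: Calculate the second moment of area.
I = w * t^3 / 12 = 36 * 9^3 / 12 = 2187.0 um^4
Step 2: Convert E to consistent units (1 GPa = 1000 uN/um^2).
E = 190 GPa = 190000 uN/um^2
Step 3: Calculate tip deflection.
delta = F * L^3 / (3 * E * I)
delta = 69.6 * 345^3 / (3 * 190000 * 2187.0)
delta = 2.2927 um


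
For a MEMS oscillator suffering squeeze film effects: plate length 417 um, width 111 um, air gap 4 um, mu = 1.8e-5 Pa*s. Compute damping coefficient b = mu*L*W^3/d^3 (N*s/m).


Step 1: Convert to SI.
L = 417e-6 m, W = 111e-6 m, d = 4e-6 m
Step 2: W^3 = (111e-6)^3 = 1.37e-12 m^3
Step 3: d^3 = (4e-6)^3 = 6.40e-17 m^3
Step 4: b = 1.8e-5 * 417e-6 * 1.37e-12 / 6.40e-17
b = 1.60e-04 N*s/m


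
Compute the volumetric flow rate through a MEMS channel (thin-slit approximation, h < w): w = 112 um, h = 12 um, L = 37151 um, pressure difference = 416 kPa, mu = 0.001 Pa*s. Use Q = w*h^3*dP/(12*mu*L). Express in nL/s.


Step 1: Convert all dimensions to SI (meters).
w = 112e-6 m, h = 12e-6 m, L = 37151e-6 m, dP = 416e3 Pa
Step 2: Q = w * h^3 * dP / (12 * mu * L)
Q = 112e-6 * (12e-6)^3 * 416e3 / (12 * 0.001 * 37151e-6) = 1.8059401e-10 m^3/s
Step 3: Convert Q from m^3/s to nL/s (1 m^3 = 1e12 nL, so multiply by 1e12).
Q = 180.594 nL/s


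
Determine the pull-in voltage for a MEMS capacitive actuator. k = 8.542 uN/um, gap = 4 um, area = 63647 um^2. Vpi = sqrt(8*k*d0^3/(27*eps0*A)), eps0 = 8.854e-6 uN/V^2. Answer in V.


Step 1: Compute numerator: 8 * k * d0^3 = 8 * 8.542 * 4^3 = 4373.504
Step 2: Compute denominator: 27 * eps0 * A = 27 * 8.854e-6 * 63647 = 15.215325
Step 3: Vpi = sqrt(4373.504 / 15.215325)
Vpi = 16.95 V


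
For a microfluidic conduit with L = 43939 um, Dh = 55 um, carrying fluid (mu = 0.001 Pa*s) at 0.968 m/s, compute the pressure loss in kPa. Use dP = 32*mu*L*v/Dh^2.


Step 1: Convert to SI: L = 43939e-6 m, Dh = 55e-6 m
Step 2: dP = 32 * 0.001 * 43939e-6 * 0.968 / (55e-6)^2
Step 3: dP = 449935.36 Pa
Step 4: Convert to kPa: dP = 449.94 kPa


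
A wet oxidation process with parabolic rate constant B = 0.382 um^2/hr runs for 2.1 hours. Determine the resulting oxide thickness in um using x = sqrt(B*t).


Step 1: Compute B*t = 0.382 * 2.1 = 0.8022
Step 2: x = sqrt(0.8022)
x = 0.896 um


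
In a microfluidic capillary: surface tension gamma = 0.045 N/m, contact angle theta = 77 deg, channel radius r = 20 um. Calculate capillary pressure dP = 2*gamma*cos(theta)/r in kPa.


Step 1: cos(77 deg) = 0.225
Step 2: Convert r to m: r = 20e-6 m
Step 3: dP = 2 * 0.045 * 0.225 / 20e-6 = 1012.5 Pa
Step 4: Convert Pa to kPa (divide by 1000).
dP = 1.01 kPa


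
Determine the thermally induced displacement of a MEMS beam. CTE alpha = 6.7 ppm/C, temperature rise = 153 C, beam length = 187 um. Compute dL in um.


Step 1: Convert CTE: alpha = 6.7 ppm/C = 6.7e-6 /C
Step 2: dL = 6.7e-6 * 153 * 187
dL = 0.1917 um


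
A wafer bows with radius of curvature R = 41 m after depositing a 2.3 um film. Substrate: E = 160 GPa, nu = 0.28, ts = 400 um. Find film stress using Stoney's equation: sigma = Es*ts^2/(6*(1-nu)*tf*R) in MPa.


Step 1: Compute numerator: Es * ts^2 = 160 * 400^2 = 25600000 (GPa*um^2)
Step 2: Compute denominator (R in um): 6*(1-nu)*tf*R = 6*0.72*2.3*41e6 = 407376000.0 (um^2)
Step 3: sigma (GPa) = 25600000 / 407376000.0 = 6.2841e-02 GPa
Step 4: Convert to MPa (x1000): sigma = 62.8 MPa


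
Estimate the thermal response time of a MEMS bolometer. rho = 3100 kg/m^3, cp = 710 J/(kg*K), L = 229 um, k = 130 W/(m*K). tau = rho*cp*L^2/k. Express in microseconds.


Step 1: Convert L to m: L = 229e-6 m
Step 2: L^2 = (229e-6)^2 = 5.2441e-08 m^2
Step 3: tau = 3100 * 710 * 5.2441e-08 / 130 = 8.8786647e-04 s
Step 4: Convert to microseconds (multiply by 1e6).
tau = 887.866 us


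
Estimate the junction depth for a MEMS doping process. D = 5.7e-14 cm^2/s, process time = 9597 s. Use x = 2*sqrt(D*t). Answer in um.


Step 1: Compute D*t = 5.7e-14 * 9597 = 5.47029e-10 cm^2
Step 2: sqrt(D*t) = 2.3389e-05 cm
Step 3: x = 2 * 2.3389e-05 cm = 4.6778e-05 cm
Step 4: Convert to um (1 cm = 1e4 um): x = 0.468 um


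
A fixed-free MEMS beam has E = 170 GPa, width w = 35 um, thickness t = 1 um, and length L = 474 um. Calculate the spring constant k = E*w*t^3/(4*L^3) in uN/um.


Step 1: Convert E to consistent units (1 GPa = 1000 uN/um^2).
E = 170 GPa = 170000 uN/um^2
Step 2: Compute t^3 = 1^3 = 1
Step 3: Compute L^3 = 474^3 = 106496424
Step 4: k = 170000 * 35 * 1 / (4 * 106496424)
k = 0.014 uN/um


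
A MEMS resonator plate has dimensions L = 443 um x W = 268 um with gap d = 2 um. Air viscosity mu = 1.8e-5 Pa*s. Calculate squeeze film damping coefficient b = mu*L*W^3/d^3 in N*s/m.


Step 1: Convert to SI.
L = 443e-6 m, W = 268e-6 m, d = 2e-6 m
Step 2: W^3 = (268e-6)^3 = 1.92e-11 m^3
Step 3: d^3 = (2e-6)^3 = 8.00e-18 m^3
Step 4: b = 1.8e-5 * 443e-6 * 1.92e-11 / 8.00e-18
b = 1.92e-02 N*s/m


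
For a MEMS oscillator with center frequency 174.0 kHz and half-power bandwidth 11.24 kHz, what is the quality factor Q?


Step 1: Q = f0 / bandwidth
Step 2: Q = 174.0 / 11.24
Q = 15.5


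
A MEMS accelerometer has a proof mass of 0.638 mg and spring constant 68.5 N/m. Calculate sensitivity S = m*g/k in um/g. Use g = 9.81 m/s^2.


Step 1: Convert mass: m = 0.638 mg = 6.38e-07 kg
Step 2: S = m * g / k = 6.38e-07 * 9.81 / 68.5
Step 3: S = 9.14e-08 m/g
Step 4: Convert to um/g: S = 0.091 um/g


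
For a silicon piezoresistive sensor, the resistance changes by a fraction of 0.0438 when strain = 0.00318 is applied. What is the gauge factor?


Step 1: Identify values.
dR/R = 0.0438, strain = 0.00318
Step 2: GF = (dR/R) / strain = 0.0438 / 0.00318
GF = 13.8


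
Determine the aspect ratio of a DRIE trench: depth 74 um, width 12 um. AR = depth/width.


Step 1: AR = depth / width
Step 2: AR = 74 / 12
AR = 6.2


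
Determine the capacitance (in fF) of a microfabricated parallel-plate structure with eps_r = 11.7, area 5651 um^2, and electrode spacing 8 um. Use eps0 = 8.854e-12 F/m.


Step 1: Convert area to m^2: A = 5651e-12 m^2
Step 2: Convert gap to m: d = 8e-6 m
Step 3: C = eps0 * eps_r * A / d
C = 8.854e-12 * 11.7 * 5651e-12 / 8e-6
Step 4: Convert to fF (multiply by 1e15).
C = 73.17 fF


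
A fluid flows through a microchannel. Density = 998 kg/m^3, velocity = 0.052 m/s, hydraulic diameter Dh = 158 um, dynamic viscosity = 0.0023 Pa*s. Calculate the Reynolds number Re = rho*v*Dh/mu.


Step 1: Convert Dh to meters: Dh = 158e-6 m
Step 2: Re = rho * v * Dh / mu
Re = 998 * 0.052 * 158e-6 / 0.0023
Re = 3.565


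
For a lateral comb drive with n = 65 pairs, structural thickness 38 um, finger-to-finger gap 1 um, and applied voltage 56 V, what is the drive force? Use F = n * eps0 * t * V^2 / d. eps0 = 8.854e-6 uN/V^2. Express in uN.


Step 1: Parameters: n=65, eps0=8.854e-6 uN/V^2, t=38 um, V=56 V, d=1 um
Step 2: V^2 = 3136
Step 3: F = 65 * 8.854e-6 * 38 * 3136 / 1
F = 68.582 uN


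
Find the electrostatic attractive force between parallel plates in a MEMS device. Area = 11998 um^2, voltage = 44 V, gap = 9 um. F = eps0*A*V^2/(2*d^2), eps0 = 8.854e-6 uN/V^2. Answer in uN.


Step 1: Identify parameters.
eps0 = 8.854e-6 uN/V^2, A = 11998 um^2, V = 44 V, d = 9 um
Step 2: Compute V^2 = 44^2 = 1936
Step 3: Compute d^2 = 9^2 = 81
Step 4: F = 0.5 * 8.854e-6 * 11998 * 1936 / 81
F = 1.27 uN


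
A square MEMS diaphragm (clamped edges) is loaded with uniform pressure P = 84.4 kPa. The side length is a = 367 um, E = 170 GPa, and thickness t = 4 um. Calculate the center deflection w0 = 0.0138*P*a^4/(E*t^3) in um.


Step 1: Convert pressure to compatible units (E is in GPa, so P in GPa).
P = 84.4 kPa = 84.4e-6 GPa
Step 2: Compute numerator: 0.0138 * P * a^4.
a^4 = 367^4 = 18141126721
numerator = 0.0138 * 84.4e-6 * 18141126721 = 2.11293e+04
Step 3: Compute denominator: E * t^3 = 170 * 4^3 = 10880
Step 4: w0 = numerator / denominator = 2.11293e+04 / 10880 = 1.942 um


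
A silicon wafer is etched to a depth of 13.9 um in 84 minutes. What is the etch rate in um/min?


Step 1: Etch rate = depth / time
Step 2: rate = 13.9 / 84
rate = 0.165 um/min


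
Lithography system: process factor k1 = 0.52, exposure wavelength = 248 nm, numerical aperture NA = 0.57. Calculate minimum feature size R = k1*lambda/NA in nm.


Step 1: Identify values: k1 = 0.52, lambda = 248 nm, NA = 0.57
Step 2: R = k1 * lambda / NA
R = 0.52 * 248 / 0.57
R = 226.2 nm


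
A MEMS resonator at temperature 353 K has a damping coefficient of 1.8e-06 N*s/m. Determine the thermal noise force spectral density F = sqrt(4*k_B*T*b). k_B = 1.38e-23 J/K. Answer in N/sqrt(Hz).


Step 1: Compute 4 * k_B * T * b
= 4 * 1.38e-23 * 353 * 1.8e-06
= 3.5074e-26 N^2/Hz
Step 2: F_noise = sqrt(3.5074e-26)
F_noise = 1.87e-13 N/sqrt(Hz)


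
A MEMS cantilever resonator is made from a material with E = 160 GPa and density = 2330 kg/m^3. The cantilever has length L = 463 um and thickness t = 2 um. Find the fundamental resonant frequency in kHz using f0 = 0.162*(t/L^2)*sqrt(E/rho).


Step 1: Convert units to SI.
t_SI = 2e-6 m, L_SI = 463e-6 m
Step 2: Calculate sqrt(E/rho).
sqrt(160e9 / 2330) = 8286.71 m/s
Step 3: Compute f0.
f0 = 0.162 * 2e-6 / (463e-6)^2 * 8286.71 = 12524.6 Hz = 12.52 kHz


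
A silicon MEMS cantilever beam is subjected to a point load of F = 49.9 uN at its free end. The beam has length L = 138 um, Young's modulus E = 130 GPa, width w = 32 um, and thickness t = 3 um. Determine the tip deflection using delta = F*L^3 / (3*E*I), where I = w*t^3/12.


Step 1: Calculate the second moment of area.
I = w * t^3 / 12 = 32 * 3^3 / 12 = 72.0 um^4
Step 2: Convert E to consistent units (1 GPa = 1000 uN/um^2).
E = 130 GPa = 130000 uN/um^2
Step 3: Calculate tip deflection.
delta = F * L^3 / (3 * E * I)
delta = 49.9 * 138^3 / (3 * 130000 * 72.0)
delta = 4.6703 um


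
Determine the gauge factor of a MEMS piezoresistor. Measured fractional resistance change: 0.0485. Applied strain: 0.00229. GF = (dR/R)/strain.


Step 1: Identify values.
dR/R = 0.0485, strain = 0.00229
Step 2: GF = (dR/R) / strain = 0.0485 / 0.00229
GF = 21.2


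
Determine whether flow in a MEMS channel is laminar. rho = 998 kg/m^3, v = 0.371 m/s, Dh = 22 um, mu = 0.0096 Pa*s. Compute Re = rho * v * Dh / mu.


Step 1: Convert Dh to meters: Dh = 22e-6 m
Step 2: Re = rho * v * Dh / mu
Re = 998 * 0.371 * 22e-6 / 0.0096
Re = 0.849
Since Re = 0.849 is below ~2300, the flow is laminar.


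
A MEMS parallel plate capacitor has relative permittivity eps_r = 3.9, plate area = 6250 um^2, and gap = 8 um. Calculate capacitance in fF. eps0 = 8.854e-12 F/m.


Step 1: Convert area to m^2: A = 6250e-12 m^2
Step 2: Convert gap to m: d = 8e-6 m
Step 3: C = eps0 * eps_r * A / d
C = 8.854e-12 * 3.9 * 6250e-12 / 8e-6
Step 4: Convert to fF (multiply by 1e15).
C = 26.98 fF


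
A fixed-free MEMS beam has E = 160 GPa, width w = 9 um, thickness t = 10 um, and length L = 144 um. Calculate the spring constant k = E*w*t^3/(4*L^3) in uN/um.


Step 1: Convert E to consistent units (1 GPa = 1000 uN/um^2).
E = 160 GPa = 160000 uN/um^2
Step 2: Compute t^3 = 10^3 = 1000
Step 3: Compute L^3 = 144^3 = 2985984
Step 4: k = 160000 * 9 * 1000 / (4 * 2985984)
k = 120.5633 uN/um


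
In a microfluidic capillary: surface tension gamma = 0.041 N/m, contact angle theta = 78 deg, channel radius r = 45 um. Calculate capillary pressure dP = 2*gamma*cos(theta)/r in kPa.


Step 1: cos(78 deg) = 0.2079
Step 2: Convert r to m: r = 45e-6 m
Step 3: dP = 2 * 0.041 * 0.2079 / 45e-6 = 378.8 Pa
Step 4: Convert Pa to kPa (divide by 1000).
dP = 0.38 kPa


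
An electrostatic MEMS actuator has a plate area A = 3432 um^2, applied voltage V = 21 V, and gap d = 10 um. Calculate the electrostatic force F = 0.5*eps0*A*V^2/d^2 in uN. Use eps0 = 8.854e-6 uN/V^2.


Step 1: Identify parameters.
eps0 = 8.854e-6 uN/V^2, A = 3432 um^2, V = 21 V, d = 10 um
Step 2: Compute V^2 = 21^2 = 441
Step 3: Compute d^2 = 10^2 = 100
Step 4: F = 0.5 * 8.854e-6 * 3432 * 441 / 100
F = 0.067 uN


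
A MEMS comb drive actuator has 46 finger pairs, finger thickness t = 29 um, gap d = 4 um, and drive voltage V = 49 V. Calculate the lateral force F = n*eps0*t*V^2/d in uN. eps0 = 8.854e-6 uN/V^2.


Step 1: Parameters: n=46, eps0=8.854e-6 uN/V^2, t=29 um, V=49 V, d=4 um
Step 2: V^2 = 2401
Step 3: F = 46 * 8.854e-6 * 29 * 2401 / 4
F = 7.09 uN


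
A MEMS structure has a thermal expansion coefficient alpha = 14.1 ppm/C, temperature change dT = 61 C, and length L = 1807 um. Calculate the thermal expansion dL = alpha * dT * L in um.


Step 1: Convert CTE: alpha = 14.1 ppm/C = 14.1e-6 /C
Step 2: dL = 14.1e-6 * 61 * 1807
dL = 1.5542 um


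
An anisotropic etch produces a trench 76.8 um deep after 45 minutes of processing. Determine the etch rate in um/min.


Step 1: Etch rate = depth / time
Step 2: rate = 76.8 / 45
rate = 1.707 um/min


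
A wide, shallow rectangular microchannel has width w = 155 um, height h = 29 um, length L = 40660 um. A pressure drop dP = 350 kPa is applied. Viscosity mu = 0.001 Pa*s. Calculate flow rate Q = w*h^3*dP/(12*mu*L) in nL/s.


Step 1: Convert all dimensions to SI (meters).
w = 155e-6 m, h = 29e-6 m, L = 40660e-6 m, dP = 350e3 Pa
Step 2: Q = w * h^3 * dP / (12 * mu * L)
Q = 155e-6 * (29e-6)^3 * 350e3 / (12 * 0.001 * 40660e-6) = 2.7117217e-09 m^3/s
Step 3: Convert Q from m^3/s to nL/s (1 m^3 = 1e12 nL, so multiply by 1e12).
Q = 2711.722 nL/s


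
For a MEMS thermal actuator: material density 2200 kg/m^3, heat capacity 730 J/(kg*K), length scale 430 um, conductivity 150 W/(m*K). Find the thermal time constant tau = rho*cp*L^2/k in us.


Step 1: Convert L to m: L = 430e-6 m
Step 2: L^2 = (430e-6)^2 = 1.849e-07 m^2
Step 3: tau = 2200 * 730 * 1.849e-07 / 150 = 1.97966267e-03 s
Step 4: Convert to microseconds (multiply by 1e6).
tau = 1979.663 us


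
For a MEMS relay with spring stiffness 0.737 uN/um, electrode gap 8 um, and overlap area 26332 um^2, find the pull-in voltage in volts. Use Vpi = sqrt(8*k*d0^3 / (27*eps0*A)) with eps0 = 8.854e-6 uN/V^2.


Step 1: Compute numerator: 8 * k * d0^3 = 8 * 0.737 * 8^3 = 3018.752
Step 2: Compute denominator: 27 * eps0 * A = 27 * 8.854e-6 * 26332 = 6.294875
Step 3: Vpi = sqrt(3018.752 / 6.294875)
Vpi = 21.9 V


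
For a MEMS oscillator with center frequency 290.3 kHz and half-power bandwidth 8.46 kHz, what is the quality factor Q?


Step 1: Q = f0 / bandwidth
Step 2: Q = 290.3 / 8.46
Q = 34.3


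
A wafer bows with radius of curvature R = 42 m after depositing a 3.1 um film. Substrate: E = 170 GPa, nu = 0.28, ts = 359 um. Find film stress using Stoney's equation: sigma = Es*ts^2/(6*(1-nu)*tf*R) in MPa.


Step 1: Compute numerator: Es * ts^2 = 170 * 359^2 = 21909770 (GPa*um^2)
Step 2: Compute denominator (R in um): 6*(1-nu)*tf*R = 6*0.72*3.1*42e6 = 562464000.0 (um^2)
Step 3: sigma (GPa) = 21909770 / 562464000.0 = 3.8953e-02 GPa
Step 4: Convert to MPa (x1000): sigma = 39.0 MPa


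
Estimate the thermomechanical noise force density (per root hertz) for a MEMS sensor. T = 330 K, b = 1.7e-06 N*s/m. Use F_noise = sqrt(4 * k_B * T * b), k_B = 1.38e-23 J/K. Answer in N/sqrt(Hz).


Step 1: Compute 4 * k_B * T * b
= 4 * 1.38e-23 * 330 * 1.7e-06
= 3.0967e-26 N^2/Hz
Step 2: F_noise = sqrt(3.0967e-26)
F_noise = 1.76e-13 N/sqrt(Hz)


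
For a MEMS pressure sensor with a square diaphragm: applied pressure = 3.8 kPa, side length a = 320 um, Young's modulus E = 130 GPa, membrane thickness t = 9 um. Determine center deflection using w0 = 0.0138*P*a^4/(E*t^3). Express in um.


Step 1: Convert pressure to compatible units (E is in GPa, so P in GPa).
P = 3.8 kPa = 3.8e-6 GPa
Step 2: Compute numerator: 0.0138 * P * a^4.
a^4 = 320^4 = 10485760000
numerator = 0.0138 * 3.8e-6 * 10485760000 = 5.499e+02
Step 3: Compute denominator: E * t^3 = 130 * 9^3 = 94770
Step 4: w0 = numerator / denominator = 5.499e+02 / 94770 = 0.0058 um


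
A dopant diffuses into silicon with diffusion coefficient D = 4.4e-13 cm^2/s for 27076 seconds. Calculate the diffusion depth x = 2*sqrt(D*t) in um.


Step 1: Compute D*t = 4.4e-13 * 27076 = 1.191344e-08 cm^2
Step 2: sqrt(D*t) = 1.09149e-04 cm
Step 3: x = 2 * 1.09149e-04 cm = 2.18298e-04 cm
Step 4: Convert to um (1 cm = 1e4 um): x = 2.183 um


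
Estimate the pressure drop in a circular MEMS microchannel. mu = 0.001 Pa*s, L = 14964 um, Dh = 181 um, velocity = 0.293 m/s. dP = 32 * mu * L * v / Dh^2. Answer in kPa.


Step 1: Convert to SI: L = 14964e-6 m, Dh = 181e-6 m
Step 2: dP = 32 * 0.001 * 14964e-6 * 0.293 / (181e-6)^2
Step 3: dP = 4282.61 Pa
Step 4: Convert to kPa: dP = 4.28 kPa


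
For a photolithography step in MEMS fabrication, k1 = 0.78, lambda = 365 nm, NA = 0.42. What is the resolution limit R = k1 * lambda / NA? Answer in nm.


Step 1: Identify values: k1 = 0.78, lambda = 365 nm, NA = 0.42
Step 2: R = k1 * lambda / NA
R = 0.78 * 365 / 0.42
R = 677.9 nm


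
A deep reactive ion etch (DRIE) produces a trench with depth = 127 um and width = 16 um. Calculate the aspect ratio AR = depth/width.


Step 1: AR = depth / width
Step 2: AR = 127 / 16
AR = 7.9


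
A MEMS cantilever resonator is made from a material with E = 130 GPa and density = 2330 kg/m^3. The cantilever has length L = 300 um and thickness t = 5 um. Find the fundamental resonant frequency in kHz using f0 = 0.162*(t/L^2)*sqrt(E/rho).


Step 1: Convert units to SI.
t_SI = 5e-6 m, L_SI = 300e-6 m
Step 2: Calculate sqrt(E/rho).
sqrt(130e9 / 2330) = 7469.54 m/s
Step 3: Compute f0.
f0 = 0.162 * 5e-6 / (300e-6)^2 * 7469.54 = 67225.9 Hz = 67.23 kHz


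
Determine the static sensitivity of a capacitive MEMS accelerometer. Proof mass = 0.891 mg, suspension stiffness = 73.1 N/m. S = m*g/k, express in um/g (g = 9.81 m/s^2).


Step 1: Convert mass: m = 0.891 mg = 8.91e-07 kg
Step 2: S = m * g / k = 8.91e-07 * 9.81 / 73.1
Step 3: S = 1.20e-07 m/g
Step 4: Convert to um/g: S = 0.12 um/g


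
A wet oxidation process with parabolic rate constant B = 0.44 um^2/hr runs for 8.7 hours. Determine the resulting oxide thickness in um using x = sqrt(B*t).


Step 1: Compute B*t = 0.44 * 8.7 = 3.828
Step 2: x = sqrt(3.828)
x = 1.957 um


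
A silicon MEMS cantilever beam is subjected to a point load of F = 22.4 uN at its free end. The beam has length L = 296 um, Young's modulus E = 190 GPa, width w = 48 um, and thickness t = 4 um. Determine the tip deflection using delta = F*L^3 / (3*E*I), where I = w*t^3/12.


Step 1: Calculate the second moment of area.
I = w * t^3 / 12 = 48 * 4^3 / 12 = 256.0 um^4
Step 2: Convert E to consistent units (1 GPa = 1000 uN/um^2).
E = 190 GPa = 190000 uN/um^2
Step 3: Calculate tip deflection.
delta = F * L^3 / (3 * E * I)
delta = 22.4 * 296^3 / (3 * 190000 * 256.0)
delta = 3.9811 um


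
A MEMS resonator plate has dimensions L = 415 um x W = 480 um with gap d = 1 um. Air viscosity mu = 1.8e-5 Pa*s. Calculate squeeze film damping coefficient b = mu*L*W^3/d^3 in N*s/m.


Step 1: Convert to SI.
L = 415e-6 m, W = 480e-6 m, d = 1e-6 m
Step 2: W^3 = (480e-6)^3 = 1.11e-10 m^3
Step 3: d^3 = (1e-6)^3 = 1.00e-18 m^3
Step 4: b = 1.8e-5 * 415e-6 * 1.11e-10 / 1.00e-18
b = 8.26e-01 N*s/m


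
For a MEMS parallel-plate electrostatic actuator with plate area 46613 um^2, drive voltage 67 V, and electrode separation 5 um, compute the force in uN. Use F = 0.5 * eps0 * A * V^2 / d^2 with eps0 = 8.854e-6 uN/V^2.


Step 1: Identify parameters.
eps0 = 8.854e-6 uN/V^2, A = 46613 um^2, V = 67 V, d = 5 um
Step 2: Compute V^2 = 67^2 = 4489
Step 3: Compute d^2 = 5^2 = 25
Step 4: F = 0.5 * 8.854e-6 * 46613 * 4489 / 25
F = 37.053 uN


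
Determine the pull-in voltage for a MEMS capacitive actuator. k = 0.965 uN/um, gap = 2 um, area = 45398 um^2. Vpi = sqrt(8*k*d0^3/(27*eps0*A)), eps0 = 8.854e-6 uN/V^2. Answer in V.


Step 1: Compute numerator: 8 * k * d0^3 = 8 * 0.965 * 2^3 = 61.76
Step 2: Compute denominator: 27 * eps0 * A = 27 * 8.854e-6 * 45398 = 10.852755
Step 3: Vpi = sqrt(61.76 / 10.852755)
Vpi = 2.39 V


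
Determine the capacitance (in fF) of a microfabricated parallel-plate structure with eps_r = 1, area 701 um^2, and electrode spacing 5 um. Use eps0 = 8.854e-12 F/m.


Step 1: Convert area to m^2: A = 701e-12 m^2
Step 2: Convert gap to m: d = 5e-6 m
Step 3: C = eps0 * eps_r * A / d
C = 8.854e-12 * 1 * 701e-12 / 5e-6
Step 4: Convert to fF (multiply by 1e15).
C = 1.24 fF


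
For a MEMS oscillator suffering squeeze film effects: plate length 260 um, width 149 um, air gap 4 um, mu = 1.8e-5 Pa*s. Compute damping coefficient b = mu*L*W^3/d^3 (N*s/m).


Step 1: Convert to SI.
L = 260e-6 m, W = 149e-6 m, d = 4e-6 m
Step 2: W^3 = (149e-6)^3 = 3.31e-12 m^3
Step 3: d^3 = (4e-6)^3 = 6.40e-17 m^3
Step 4: b = 1.8e-5 * 260e-6 * 3.31e-12 / 6.40e-17
b = 2.42e-04 N*s/m


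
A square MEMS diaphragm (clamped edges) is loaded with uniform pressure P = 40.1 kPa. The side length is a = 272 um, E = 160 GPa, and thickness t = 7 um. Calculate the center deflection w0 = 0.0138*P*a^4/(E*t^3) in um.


Step 1: Convert pressure to compatible units (E is in GPa, so P in GPa).
P = 40.1 kPa = 40.1e-6 GPa
Step 2: Compute numerator: 0.0138 * P * a^4.
a^4 = 272^4 = 5473632256
numerator = 0.0138 * 40.1e-6 * 5473632256 = 3.029e+03
Step 3: Compute denominator: E * t^3 = 160 * 7^3 = 54880
Step 4: w0 = numerator / denominator = 3.029e+03 / 54880 = 0.0552 um


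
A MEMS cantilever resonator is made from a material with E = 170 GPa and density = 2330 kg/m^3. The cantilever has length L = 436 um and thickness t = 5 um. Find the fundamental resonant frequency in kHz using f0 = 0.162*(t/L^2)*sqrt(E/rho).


Step 1: Convert units to SI.
t_SI = 5e-6 m, L_SI = 436e-6 m
Step 2: Calculate sqrt(E/rho).
sqrt(170e9 / 2330) = 8541.74 m/s
Step 3: Compute f0.
f0 = 0.162 * 5e-6 / (436e-6)^2 * 8541.74 = 36396.4 Hz = 36.4 kHz


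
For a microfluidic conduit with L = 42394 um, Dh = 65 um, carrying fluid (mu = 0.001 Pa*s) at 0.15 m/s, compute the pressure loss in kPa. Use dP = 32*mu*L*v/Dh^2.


Step 1: Convert to SI: L = 42394e-6 m, Dh = 65e-6 m
Step 2: dP = 32 * 0.001 * 42394e-6 * 0.15 / (65e-6)^2
Step 3: dP = 48163.60 Pa
Step 4: Convert to kPa: dP = 48.16 kPa


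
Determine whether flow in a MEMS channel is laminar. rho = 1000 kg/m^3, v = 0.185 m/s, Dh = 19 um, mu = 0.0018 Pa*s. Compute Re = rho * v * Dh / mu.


Step 1: Convert Dh to meters: Dh = 19e-6 m
Step 2: Re = rho * v * Dh / mu
Re = 1000 * 0.185 * 19e-6 / 0.0018
Re = 1.953
Since Re = 1.953 is below ~2300, the flow is laminar.


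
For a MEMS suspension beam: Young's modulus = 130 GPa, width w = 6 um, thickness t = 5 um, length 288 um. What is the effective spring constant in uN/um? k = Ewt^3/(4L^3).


Step 1: Convert E to consistent units (1 GPa = 1000 uN/um^2).
E = 130 GPa = 130000 uN/um^2
Step 2: Compute t^3 = 5^3 = 125
Step 3: Compute L^3 = 288^3 = 23887872
Step 4: k = 130000 * 6 * 125 / (4 * 23887872)
k = 1.0204 uN/um


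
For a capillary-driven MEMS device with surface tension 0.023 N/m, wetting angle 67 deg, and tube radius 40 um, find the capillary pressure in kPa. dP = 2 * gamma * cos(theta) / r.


Step 1: cos(67 deg) = 0.3907
Step 2: Convert r to m: r = 40e-6 m
Step 3: dP = 2 * 0.023 * 0.3907 / 40e-6 = 449.3 Pa
Step 4: Convert Pa to kPa (divide by 1000).
dP = 0.45 kPa


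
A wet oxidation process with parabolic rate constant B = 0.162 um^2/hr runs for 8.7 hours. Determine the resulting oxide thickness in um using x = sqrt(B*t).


Step 1: Compute B*t = 0.162 * 8.7 = 1.4094
Step 2: x = sqrt(1.4094)
x = 1.187 um


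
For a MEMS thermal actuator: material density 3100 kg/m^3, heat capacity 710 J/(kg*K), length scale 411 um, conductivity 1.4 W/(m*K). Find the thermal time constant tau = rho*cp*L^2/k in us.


Step 1: Convert L to m: L = 411e-6 m
Step 2: L^2 = (411e-6)^2 = 1.68921e-07 m^2
Step 3: tau = 3100 * 710 * 1.68921e-07 / 1.4 = 2.6556794357e-01 s
Step 4: Convert to microseconds (multiply by 1e6).
tau = 265567.944 us


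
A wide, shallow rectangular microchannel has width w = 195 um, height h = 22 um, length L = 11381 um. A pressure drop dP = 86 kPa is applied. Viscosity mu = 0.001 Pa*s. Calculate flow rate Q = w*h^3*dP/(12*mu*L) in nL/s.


Step 1: Convert all dimensions to SI (meters).
w = 195e-6 m, h = 22e-6 m, L = 11381e-6 m, dP = 86e3 Pa
Step 2: Q = w * h^3 * dP / (12 * mu * L)
Q = 195e-6 * (22e-6)^3 * 86e3 / (12 * 0.001 * 11381e-6) = 1.30749319e-09 m^3/s
Step 3: Convert Q from m^3/s to nL/s (1 m^3 = 1e12 nL, so multiply by 1e12).
Q = 1307.493 nL/s


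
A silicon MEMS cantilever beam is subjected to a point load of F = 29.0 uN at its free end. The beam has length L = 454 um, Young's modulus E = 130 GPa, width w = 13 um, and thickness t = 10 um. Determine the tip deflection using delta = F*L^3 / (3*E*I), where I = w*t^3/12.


Step 1: Calculate the second moment of area.
I = w * t^3 / 12 = 13 * 10^3 / 12 = 1083.3333 um^4
Step 2: Convert E to consistent units (1 GPa = 1000 uN/um^2).
E = 130 GPa = 130000 uN/um^2
Step 3: Calculate tip deflection.
delta = F * L^3 / (3 * E * I)
delta = 29.0 * 454^3 / (3 * 130000 * 1083.3333)
delta = 6.423 um


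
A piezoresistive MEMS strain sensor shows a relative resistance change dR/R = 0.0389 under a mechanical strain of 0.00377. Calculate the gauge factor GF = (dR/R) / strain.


Step 1: Identify values.
dR/R = 0.0389, strain = 0.00377
Step 2: GF = (dR/R) / strain = 0.0389 / 0.00377
GF = 10.3


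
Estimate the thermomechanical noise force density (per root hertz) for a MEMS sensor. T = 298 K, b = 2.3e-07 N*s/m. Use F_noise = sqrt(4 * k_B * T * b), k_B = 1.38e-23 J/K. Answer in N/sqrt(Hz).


Step 1: Compute 4 * k_B * T * b
= 4 * 1.38e-23 * 298 * 2.3e-07
= 3.7834e-27 N^2/Hz
Step 2: F_noise = sqrt(3.7834e-27)
F_noise = 6.15e-14 N/sqrt(Hz)


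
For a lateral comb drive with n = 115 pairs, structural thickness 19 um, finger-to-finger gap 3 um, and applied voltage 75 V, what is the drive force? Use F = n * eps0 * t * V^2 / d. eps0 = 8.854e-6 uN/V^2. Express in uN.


Step 1: Parameters: n=115, eps0=8.854e-6 uN/V^2, t=19 um, V=75 V, d=3 um
Step 2: V^2 = 5625
Step 3: F = 115 * 8.854e-6 * 19 * 5625 / 3
F = 36.274 uN


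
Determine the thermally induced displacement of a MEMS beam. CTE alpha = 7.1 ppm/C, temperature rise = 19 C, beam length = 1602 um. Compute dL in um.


Step 1: Convert CTE: alpha = 7.1 ppm/C = 7.1e-6 /C
Step 2: dL = 7.1e-6 * 19 * 1602
dL = 0.2161 um


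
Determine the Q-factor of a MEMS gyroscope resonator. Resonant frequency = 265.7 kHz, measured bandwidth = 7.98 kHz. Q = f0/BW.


Step 1: Q = f0 / bandwidth
Step 2: Q = 265.7 / 7.98
Q = 33.3


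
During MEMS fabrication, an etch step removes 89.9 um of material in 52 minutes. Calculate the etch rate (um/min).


Step 1: Etch rate = depth / time
Step 2: rate = 89.9 / 52
rate = 1.729 um/min


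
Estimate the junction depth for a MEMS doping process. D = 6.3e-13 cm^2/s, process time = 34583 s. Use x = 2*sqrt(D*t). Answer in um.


Step 1: Compute D*t = 6.3e-13 * 34583 = 2.178729e-08 cm^2
Step 2: sqrt(D*t) = 1.47605e-04 cm
Step 3: x = 2 * 1.47605e-04 cm = 2.9521e-04 cm
Step 4: Convert to um (1 cm = 1e4 um): x = 2.952 um


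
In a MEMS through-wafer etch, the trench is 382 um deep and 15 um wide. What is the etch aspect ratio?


Step 1: AR = depth / width
Step 2: AR = 382 / 15
AR = 25.5


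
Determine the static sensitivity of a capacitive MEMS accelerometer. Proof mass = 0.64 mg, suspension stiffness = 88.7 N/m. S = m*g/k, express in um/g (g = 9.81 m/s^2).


Step 1: Convert mass: m = 0.64 mg = 6.40e-07 kg
Step 2: S = m * g / k = 6.40e-07 * 9.81 / 88.7
Step 3: S = 7.08e-08 m/g
Step 4: Convert to um/g: S = 0.071 um/g


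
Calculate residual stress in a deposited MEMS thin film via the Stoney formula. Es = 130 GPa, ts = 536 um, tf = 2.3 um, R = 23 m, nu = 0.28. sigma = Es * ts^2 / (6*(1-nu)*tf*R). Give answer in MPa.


Step 1: Compute numerator: Es * ts^2 = 130 * 536^2 = 37348480 (GPa*um^2)
Step 2: Compute denominator (R in um): 6*(1-nu)*tf*R = 6*0.72*2.3*23e6 = 228528000.0 (um^2)
Step 3: sigma (GPa) = 37348480 / 228528000.0 = 1.63431e-01 GPa
Step 4: Convert to MPa (x1000): sigma = 163.4 MPa


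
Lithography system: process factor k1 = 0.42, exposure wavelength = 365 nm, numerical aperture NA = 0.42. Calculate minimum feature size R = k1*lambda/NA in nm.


Step 1: Identify values: k1 = 0.42, lambda = 365 nm, NA = 0.42
Step 2: R = k1 * lambda / NA
R = 0.42 * 365 / 0.42
R = 365.0 nm


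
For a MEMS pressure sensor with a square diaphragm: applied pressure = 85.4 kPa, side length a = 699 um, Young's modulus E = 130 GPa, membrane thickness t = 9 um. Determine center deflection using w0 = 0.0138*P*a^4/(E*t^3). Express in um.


Step 1: Convert pressure to compatible units (E is in GPa, so P in GPa).
P = 85.4 kPa = 85.4e-6 GPa
Step 2: Compute numerator: 0.0138 * P * a^4.
a^4 = 699^4 = 238730937201
numerator = 0.0138 * 85.4e-6 * 238730937201 = 2.813492e+05
Step 3: Compute denominator: E * t^3 = 130 * 9^3 = 94770
Step 4: w0 = numerator / denominator = 2.813492e+05 / 94770 = 2.9688 um


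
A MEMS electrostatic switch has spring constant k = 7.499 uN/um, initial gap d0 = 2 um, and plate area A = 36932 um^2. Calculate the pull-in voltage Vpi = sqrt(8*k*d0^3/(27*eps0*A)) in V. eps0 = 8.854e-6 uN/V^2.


Step 1: Compute numerator: 8 * k * d0^3 = 8 * 7.499 * 2^3 = 479.936
Step 2: Compute denominator: 27 * eps0 * A = 27 * 8.854e-6 * 36932 = 8.82889
Step 3: Vpi = sqrt(479.936 / 8.82889)
Vpi = 7.37 V


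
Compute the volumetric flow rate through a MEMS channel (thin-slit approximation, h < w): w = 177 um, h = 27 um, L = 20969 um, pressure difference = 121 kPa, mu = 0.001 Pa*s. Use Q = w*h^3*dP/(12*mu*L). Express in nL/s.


Step 1: Convert all dimensions to SI (meters).
w = 177e-6 m, h = 27e-6 m, L = 20969e-6 m, dP = 121e3 Pa
Step 2: Q = w * h^3 * dP / (12 * mu * L)
Q = 177e-6 * (27e-6)^3 * 121e3 / (12 * 0.001 * 20969e-6) = 1.67529373e-09 m^3/s
Step 3: Convert Q from m^3/s to nL/s (1 m^3 = 1e12 nL, so multiply by 1e12).
Q = 1675.294 nL/s


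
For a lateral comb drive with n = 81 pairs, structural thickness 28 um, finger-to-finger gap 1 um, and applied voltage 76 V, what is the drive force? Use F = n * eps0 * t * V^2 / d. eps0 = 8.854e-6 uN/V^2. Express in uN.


Step 1: Parameters: n=81, eps0=8.854e-6 uN/V^2, t=28 um, V=76 V, d=1 um
Step 2: V^2 = 5776
Step 3: F = 81 * 8.854e-6 * 28 * 5776 / 1
F = 115.987 uN


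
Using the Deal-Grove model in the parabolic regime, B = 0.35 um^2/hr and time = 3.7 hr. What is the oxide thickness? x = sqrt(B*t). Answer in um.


Step 1: Compute B*t = 0.35 * 3.7 = 1.295
Step 2: x = sqrt(1.295)
x = 1.138 um


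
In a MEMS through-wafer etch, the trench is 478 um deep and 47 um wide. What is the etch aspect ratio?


Step 1: AR = depth / width
Step 2: AR = 478 / 47
AR = 10.2


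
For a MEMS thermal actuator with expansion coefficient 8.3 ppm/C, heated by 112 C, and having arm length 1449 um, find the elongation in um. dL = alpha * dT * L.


Step 1: Convert CTE: alpha = 8.3 ppm/C = 8.3e-6 /C
Step 2: dL = 8.3e-6 * 112 * 1449
dL = 1.347 um
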